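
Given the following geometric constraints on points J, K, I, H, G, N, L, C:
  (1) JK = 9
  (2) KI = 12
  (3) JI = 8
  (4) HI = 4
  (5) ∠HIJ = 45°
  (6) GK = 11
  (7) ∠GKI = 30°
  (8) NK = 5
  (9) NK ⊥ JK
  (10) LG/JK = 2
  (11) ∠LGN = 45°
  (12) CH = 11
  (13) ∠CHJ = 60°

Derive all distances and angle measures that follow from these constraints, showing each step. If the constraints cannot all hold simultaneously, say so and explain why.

The constraints are consistent.

From the given relations:
  LG = 2·JK = 2·9 = 18

Step 1: From JI = 8, IH = 4, and ∠JIH = 45°, by the law of cosines:
  JH² = JI² + IH² - 2·JI·IH·cos(45°) = 64 + 16 - 45.25 = 34.75
  JH ≈ 5.89

Step 2: From JK = 9, KN = 5, and ∠JKN = 90°, by the law of cosines:
  JN² = JK² + KN² - 2·JK·KN·cos(90°) = 81 + 25 - 0 = 106
  JN = √106

Step 3: From IK = 12, KG = 11, and ∠IKG = 30°, by the law of cosines:
  IG² = IK² + KG² - 2·IK·KG·cos(30°) = 144 + 121 - 228.6 = 36.37
  IG ≈ 6.03

Step 4: From JI = 8, JK = 9, IK = 12, by the inverse law of cosines:
  cos(∠IJK) = (JI² + JK² - IK²) / (2·JI·JK)
  ∠IJK = 89.6°

Step 5: From KI = 12, KJ = 9, IJ = 8, by the inverse law of cosines:
  cos(∠IKJ) = (KI² + KJ² - IJ²) / (2·KI·KJ)
  ∠IKJ = 41.81°

Step 6: From IJ = 8, IK = 12, JK = 9, by the inverse law of cosines:
  cos(∠JIK) = (IJ² + IK² - JK²) / (2·IJ·IK)
  ∠JIK = 48.59°

Step 7: From JH = 5.89, HC = 11, and ∠JHC = 60°, by the law of cosines:
  JC² = JH² + HC² - 2·JH·HC·cos(60°) = 34.75 + 121 - 64.84 = 90.91
  JC ≈ 9.53

Step 8: From JH = 5.89, JI = 8, HI = 4, by the inverse law of cosines:
  cos(∠HJI) = (JH² + JI² - HI²) / (2·JH·JI)
  ∠HJI = 28.68°

Step 9: From JK = 9, JN = √106, KN = 5, by the inverse law of cosines:
  cos(∠KJN) = (JK² + JN² - KN²) / (2·JK·JN)
  ∠KJN = 29.05°

Step 10: From IG = 6.03, IK = 12, GK = 11, by the inverse law of cosines:
  cos(∠GIK) = (IG² + IK² - GK²) / (2·IG·IK)
  ∠GIK = 65.78°

Step 11: From HI = 4, HJ = 5.89, IJ = 8, by the inverse law of cosines:
  cos(∠IHJ) = (HI² + HJ² - IJ²) / (2·HI·HJ)
  ∠IHJ = 106.32°

Step 12: From GI = 6.03, GK = 11, IK = 12, by the inverse law of cosines:
  cos(∠IGK) = (GI² + GK² - IK²) / (2·GI·GK)
  ∠IGK = 84.22°

Step 13: From NJ = √106, NK = 5, JK = 9, by the inverse law of cosines:
  cos(∠JNK) = (NJ² + NK² - JK²) / (2·NJ·NK)
  ∠JNK = 60.95°

Step 14: From JC = 9.53, JH = 5.89, CH = 11, by the inverse law of cosines:
  cos(∠CJH) = (JC² + JH² - CH²) / (2·JC·JH)
  ∠CJH = 87.63°

Step 15: From CH = 11, CJ = 9.53, HJ = 5.89, by the inverse law of cosines:
  cos(∠HCJ) = (CH² + CJ² - HJ²) / (2·CH·CJ)
  ∠HCJ = 32.37°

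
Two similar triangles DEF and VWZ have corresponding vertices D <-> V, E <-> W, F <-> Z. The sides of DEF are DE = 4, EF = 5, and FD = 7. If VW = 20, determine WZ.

Since the triangles are similar, the ratio of corresponding sides is constant.
Scale factor k = VW / DE = 20 / 4 = 5
WZ = k * EF = 5 * 5 = 25

25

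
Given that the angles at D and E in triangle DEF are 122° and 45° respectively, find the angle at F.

The interior angles sum to 180°: angle F = 180 - 122 - 45 = 13°.
The triangle is obtuse (angles 122°, 45°, 13°).

13 degrees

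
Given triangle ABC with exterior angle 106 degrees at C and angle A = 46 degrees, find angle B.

By the exterior angle theorem: exterior angle = sum of remote interior angles.
106 = 46 + angle B
angle B = 106 - 46 = 60 degrees

60 degrees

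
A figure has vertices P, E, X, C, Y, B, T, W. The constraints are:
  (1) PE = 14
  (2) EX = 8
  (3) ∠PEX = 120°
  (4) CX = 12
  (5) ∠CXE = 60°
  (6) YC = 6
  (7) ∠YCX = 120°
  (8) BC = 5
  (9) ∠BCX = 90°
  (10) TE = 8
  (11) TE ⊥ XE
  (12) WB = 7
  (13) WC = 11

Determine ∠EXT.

Step 1: By the law of cosines on triangle XET: XT² = 8² + 8² − 2·8·8·cos(90°) = 128, so XT = 8·√2.
Step 2: By the inverse law of cosines on triangle EXT: cos(∠EXT) = (8² + (8·√2)² − 8²) / (2·8·8·√2) = 128/181.02 = 0.7071, so ∠EXT = 45°.

Therefore, the measure of angle ∠EXT = 45°.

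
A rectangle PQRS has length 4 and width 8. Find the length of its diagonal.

Using the Pythagorean theorem:
d² = 4² + 8² = 16 + 64 = 80
d = sqrt(80) = 4*sqrt(5)

4*sqrt(5)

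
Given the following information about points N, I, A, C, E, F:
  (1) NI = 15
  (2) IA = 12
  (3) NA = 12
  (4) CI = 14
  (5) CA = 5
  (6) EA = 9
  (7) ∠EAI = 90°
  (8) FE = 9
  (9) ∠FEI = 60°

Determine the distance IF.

Step 1: By the law of cosines on triangle EAI: EI² = 9² + 12² − 2·9·12·cos(90°) = 225, so EI = 15.
Step 2: By the law of cosines on triangle IEF: IF² = 15² + 9² − 2·15·9·cos(60°) = 171, so IF = 3·√19.

Therefore, the length of IF = 3·√19.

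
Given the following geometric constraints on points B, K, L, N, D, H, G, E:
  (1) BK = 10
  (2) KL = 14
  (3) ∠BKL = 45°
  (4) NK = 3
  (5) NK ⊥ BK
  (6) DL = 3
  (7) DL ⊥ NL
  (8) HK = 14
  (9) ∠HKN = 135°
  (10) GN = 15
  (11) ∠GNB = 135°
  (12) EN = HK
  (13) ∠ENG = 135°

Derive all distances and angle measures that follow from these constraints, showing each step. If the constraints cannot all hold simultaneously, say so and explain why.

The constraints are consistent.

From the given relations:
  EN = HK = 14

Step 1: From BK = 10, KL = 14, and ∠BKL = 45°, by the law of cosines:
  BL² = BK² + KL² - 2·BK·KL·cos(45°) = 100 + 196 - 198 = 98.01
  BL ≈ 9.9

Step 2: From BK = 10, KN = 3, and ∠BKN = 90°, by the law of cosines:
  BN² = BK² + KN² - 2·BK·KN·cos(90°) = 100 + 9 - 0 = 109
  BN = √109

Step 3: From NK = 3, KH = 14, and ∠NKH = 135°, by the law of cosines:
  NH² = NK² + KH² - 2·NK·KH·cos(135°) = 9 + 196 + 59.4 = 264.4
  NH ≈ 16.26

Step 4: From GN = 15, NE = 14, and ∠GNE = 135°, by the law of cosines:
  GE² = GN² + NE² - 2·GN·NE·cos(135°) = 225 + 196 + 297 = 718
  GE ≈ 26.8

Step 5: From BN = √109, NG = 15, and ∠BNG = 135°, by the law of cosines:
  BG² = BN² + NG² - 2·BN·NG·cos(135°) = 109 + 225 + 221.5 = 555.5
  BG ≈ 23.57

Step 6: From BK = 10, BL = 9.9, KL = 14, by the inverse law of cosines:
  cos(∠KBL) = (BK² + BL² - KL²) / (2·BK·BL)
  ∠KBL = 89.42°

Step 7: From BK = 10, BN = √109, KN = 3, by the inverse law of cosines:
  cos(∠KBN) = (BK² + BN² - KN²) / (2·BK·BN)
  ∠KBN = 16.7°

Step 8: From LB = 9.9, LK = 14, BK = 10, by the inverse law of cosines:
  cos(∠BLK) = (LB² + LK² - BK²) / (2·LB·LK)
  ∠BLK = 45.58°

Step 9: From NB = √109, NK = 3, BK = 10, by the inverse law of cosines:
  cos(∠BNK) = (NB² + NK² - BK²) / (2·NB·NK)
  ∠BNK = 73.3°

Step 10: From NH = 16.26, NK = 3, HK = 14, by the inverse law of cosines:
  cos(∠HNK) = (NH² + NK² - HK²) / (2·NH·NK)
  ∠HNK = 37.5°

Step 11: From HK = 14, HN = 16.26, KN = 3, by the inverse law of cosines:
  cos(∠KHN) = (HK² + HN² - KN²) / (2·HK·HN)
  ∠KHN = 7.5°

Step 12: From GE = 26.8, GN = 15, EN = 14, by the inverse law of cosines:
  cos(∠EGN) = (GE² + GN² - EN²) / (2·GE·GN)
  ∠EGN = 21.68°

Step 13: From EG = 26.8, EN = 14, GN = 15, by the inverse law of cosines:
  cos(∠GEN) = (EG² + EN² - GN²) / (2·EG·EN)
  ∠GEN = 23.32°

Step 14: From BG = 23.57, BN = √109, GN = 15, by the inverse law of cosines:
  cos(∠GBN) = (BG² + BN² - GN²) / (2·BG·BN)
  ∠GBN = 26.75°

Step 15: From GB = 23.57, GN = 15, BN = √109, by the inverse law of cosines:
  cos(∠BGN) = (GB² + GN² - BN²) / (2·GB·GN)
  ∠BGN = 18.25°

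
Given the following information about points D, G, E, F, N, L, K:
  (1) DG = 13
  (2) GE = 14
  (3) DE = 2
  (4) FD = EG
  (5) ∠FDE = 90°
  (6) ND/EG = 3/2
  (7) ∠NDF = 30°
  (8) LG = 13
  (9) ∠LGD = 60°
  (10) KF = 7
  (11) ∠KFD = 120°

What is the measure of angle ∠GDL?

Step 1: By the law of cosines on triangle DGL: DL² = 13² + 13² − 2·13·13·cos(60°) = 169, so DL = 13.
Step 2: By the inverse law of cosines on triangle GDL: cos(∠GDL) = (13² + 13² − 13²) / (2·13·13) = 169/338 = 0.5, so ∠GDL = 60°.

Therefore, the measure of angle ∠GDL = 60°.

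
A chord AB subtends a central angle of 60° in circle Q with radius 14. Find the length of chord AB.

Chord length = 2r sin(θ/2)
= 2 × 14 × sin(60°/2)
= 2 × 14 × sin(30°)
= 14

14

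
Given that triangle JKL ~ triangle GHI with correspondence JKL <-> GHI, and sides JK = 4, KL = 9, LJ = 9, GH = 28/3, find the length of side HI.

Similar triangles have proportional sides. Setting up the proportion:
GH / JK = HI / KL
28/3 / 4 = HI / 9
HI = 9 * 28/3 / 4 = 21.

21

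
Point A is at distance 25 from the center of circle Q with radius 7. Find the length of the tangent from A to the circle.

tangent = √(d² - r²) = √(25² - 7²) = √(625 - 49) = √576 = 24

24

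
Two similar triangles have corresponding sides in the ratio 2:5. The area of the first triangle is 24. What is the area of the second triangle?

Area ratio = (2/5)^2 = 4/25. Area of the second triangle = 24 * 25/4 = 150.

150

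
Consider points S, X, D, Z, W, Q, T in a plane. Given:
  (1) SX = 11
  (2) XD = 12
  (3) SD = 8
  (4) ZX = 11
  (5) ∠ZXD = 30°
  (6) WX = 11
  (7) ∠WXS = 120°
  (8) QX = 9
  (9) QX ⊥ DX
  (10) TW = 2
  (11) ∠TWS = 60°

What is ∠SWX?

Step 1: By the law of cosines on triangle WXS: WS² = 11² + 11² − 2·11·11·cos(120°) = 363, so WS = 11·√3.
Step 2: By the inverse law of cosines on triangle SWX: cos(∠SWX) = ((11·√3)² + 11² − 11²) / (2·11·√3·11) = 363/419.16 = 0.866, so ∠SWX = 30°.

Therefore, the measure of angle ∠SWX = 30°.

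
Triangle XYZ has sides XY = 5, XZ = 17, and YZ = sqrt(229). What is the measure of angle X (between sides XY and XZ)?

By the inverse law of cosines: cos(X) = (XY² + XZ² - YZ²) / (2 × XY × XZ)
cos(X) = (5² + 17² - (sqrt(229))²) / (2 × 5 × 17)
cos(X) = (25 + 289 - (229)) / 170
cos(X) = 1/2
X = arccos(1/2) = 60°

60°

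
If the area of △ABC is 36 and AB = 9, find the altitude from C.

Rearranging the area formula Area = (1/2) * base * height:
height = 2 * Area / base = 2 * 36 / 9 = 8.

8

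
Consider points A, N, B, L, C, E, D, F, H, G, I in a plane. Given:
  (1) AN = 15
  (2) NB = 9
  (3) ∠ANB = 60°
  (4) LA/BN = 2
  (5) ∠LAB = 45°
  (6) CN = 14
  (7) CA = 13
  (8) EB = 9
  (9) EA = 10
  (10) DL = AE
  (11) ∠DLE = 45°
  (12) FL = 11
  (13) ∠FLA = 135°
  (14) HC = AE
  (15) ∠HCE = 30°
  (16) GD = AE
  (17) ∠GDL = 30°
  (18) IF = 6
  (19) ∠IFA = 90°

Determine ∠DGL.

From the given relations: GD = AE = 10; DL = AE = 10.
Step 1: By the law of cosines on triangle GDL: GL² = 10² + 10² − 2·10·10·cos(30°) = 26.79, so GL ≈ 5.18.
Step 2: By the inverse law of cosines on triangle DGL: cos(∠DGL) = (10² + 5.18² − 10²) / (2·10·5.18) = 26.79/103.53 = 0.2588, so ∠DGL = 75°.

Therefore, the measure of angle ∠DGL = 75°.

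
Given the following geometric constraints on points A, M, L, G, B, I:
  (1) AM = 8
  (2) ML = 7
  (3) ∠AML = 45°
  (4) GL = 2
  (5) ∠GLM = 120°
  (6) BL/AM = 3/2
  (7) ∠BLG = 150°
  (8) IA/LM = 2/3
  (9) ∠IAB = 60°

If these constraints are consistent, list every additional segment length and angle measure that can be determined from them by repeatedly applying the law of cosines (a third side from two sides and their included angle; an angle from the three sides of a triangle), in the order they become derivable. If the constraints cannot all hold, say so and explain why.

The constraints are consistent. Derivable facts, in order:
After 1 step:
- AL ≈ 5.81
- GB ≈ 13.77
- MG = √67
After 2 steps:
- ∠ALM = 76.64°
- ∠BGL = 25.83°
- ∠GBL = 4.17°
- ∠GML = 12.22°
- ∠LAM = 58.36°
- ∠LGM = 47.78°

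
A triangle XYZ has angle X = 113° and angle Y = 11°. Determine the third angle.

angle Z = 180 - 113 - 11 = 56 degrees.

56 degrees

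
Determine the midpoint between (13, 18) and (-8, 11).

M = ((x₁ + x₂)/2, (y₁ + y₂)/2)
= ((13 + -8)/2, (18 + 11)/2)
= (5/2, 29/2) = (5/2, 29/2)

(5/2, 29/2)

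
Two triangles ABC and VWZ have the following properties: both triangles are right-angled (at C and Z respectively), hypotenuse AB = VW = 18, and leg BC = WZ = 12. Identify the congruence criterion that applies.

The given information provides:
both triangles are right-angled (at C and Z respectively), hypotenuse AB = VW = 18, and leg BC = WZ = 12
This matches the HL congruence theorem.
The hypotenuse and one leg of two right triangles are equal (Hypotenuse-Leg).

HL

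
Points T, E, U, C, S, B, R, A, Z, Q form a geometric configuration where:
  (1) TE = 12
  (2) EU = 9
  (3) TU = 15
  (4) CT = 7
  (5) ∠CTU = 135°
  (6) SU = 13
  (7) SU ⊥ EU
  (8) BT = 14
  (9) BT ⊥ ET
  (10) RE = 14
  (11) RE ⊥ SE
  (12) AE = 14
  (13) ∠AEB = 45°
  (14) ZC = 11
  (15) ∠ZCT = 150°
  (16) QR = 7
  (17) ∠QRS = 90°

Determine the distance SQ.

Step 1: By the law of cosines on triangle EUS: ES² = 9² + 13² − 2·9·13·cos(90°) = 250, so ES = 5·√10.
Step 2: By the law of cosines on triangle SER: SR² = (5·√10)² + 14² − 2·5·√10·14·cos(90°) = 446, so SR ≈ 21.12.
Step 3: By the law of cosines on triangle SRQ: SQ² = 21.12² + 7² − 2·21.12·7·cos(90°) = 495, so SQ = 3·√55.

Therefore, the length of SQ = 3·√55.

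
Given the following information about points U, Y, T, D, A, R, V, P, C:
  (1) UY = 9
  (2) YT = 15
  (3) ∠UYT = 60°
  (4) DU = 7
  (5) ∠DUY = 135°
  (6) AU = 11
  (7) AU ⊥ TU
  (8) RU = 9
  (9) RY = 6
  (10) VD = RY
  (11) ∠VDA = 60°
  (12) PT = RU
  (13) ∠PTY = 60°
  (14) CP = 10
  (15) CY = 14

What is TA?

Step 1: By the law of cosines on triangle UYT: UT² = 9² + 15² − 2·9·15·cos(60°) = 171, so UT = 3·√19.
Step 2: By the law of cosines on triangle TUA: TA² = (3·√19)² + 11² − 2·3·√19·11·cos(90°) = 292, so TA = 2·√73.

Therefore, the length of TA = 2·√73.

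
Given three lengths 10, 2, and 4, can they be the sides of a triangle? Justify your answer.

The longest side is 10. The other two sides sum to 2 + 4 = 6.
Since 6 ≤ 10, the two shorter sides cannot reach around to close the triangle.

No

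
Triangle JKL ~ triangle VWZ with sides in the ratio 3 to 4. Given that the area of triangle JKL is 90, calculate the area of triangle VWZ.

For similar figures, the area ratio equals the square of the side ratio.
Side ratio (JKL to VWZ) = 3:4, so area ratio = 3^2:4^2 = 9:16.
If the area of JKL is 90, then the area of VWZ = 90 * (16/9) = 160.

160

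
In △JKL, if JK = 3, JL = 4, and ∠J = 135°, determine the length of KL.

By the law of cosines: KL^2 = JK^2 + JL^2 - 2*JK*JL*cos(J)
KL^2 = 3^2 + 4^2 - 2*3*4*cos(135°)
KL^2 = 9 + 16 - 24*(-sqrt(2)/2)
KL^2 = 12*sqrt(2) + 25
KL = sqrt(12*sqrt(2) + 25)

sqrt(12*sqrt(2) + 25)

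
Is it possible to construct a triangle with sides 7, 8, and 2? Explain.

For three segments to close into a triangle, no single side can be as long as the other two combined.
The longest side is 8, and 2 + 7 = 9 > 8.
A triangle can be formed.

Yes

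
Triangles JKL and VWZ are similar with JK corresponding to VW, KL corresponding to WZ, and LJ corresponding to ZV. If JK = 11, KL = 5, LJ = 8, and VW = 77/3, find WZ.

Similar triangles have proportional sides. Setting up the proportion:
VW / JK = WZ / KL
77/3 / 11 = WZ / 5
WZ = 5 * 77/3 / 11 = 35/3.

35/3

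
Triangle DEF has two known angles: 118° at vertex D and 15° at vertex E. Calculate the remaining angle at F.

By the triangle angle sum property, the three interior angles of any triangle add up to 180°.
We know angle D = 118° and angle E = 15°, so their sum is 133°.
Therefore angle F = 180° - 133° = 47°.

47 degrees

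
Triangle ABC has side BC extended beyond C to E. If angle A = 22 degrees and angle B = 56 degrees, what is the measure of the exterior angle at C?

By the exterior angle theorem, an exterior angle of a triangle equals the sum of the two remote interior angles.
Exterior angle = angle A + angle B
Exterior angle = 22 + 56 = 78 degrees

78 degrees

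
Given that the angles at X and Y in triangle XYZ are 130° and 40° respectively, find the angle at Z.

By the triangle angle sum property, the three interior angles of any triangle add up to 180°.
We know angle X = 130° and angle Y = 40°, so their sum is 170°.
Therefore angle Z = 180° - 170° = 10°.

10 degrees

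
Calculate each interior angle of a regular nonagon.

Each interior angle of a regular n-gon is (n - 2) * 180 / n.
For n = 9: (9 - 2) * 180 / 9 = 1260/9 = 140 degrees.

140 degrees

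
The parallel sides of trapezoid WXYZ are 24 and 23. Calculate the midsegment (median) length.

The midsegment of a trapezoid = (base1 + base2) / 2
midsegment = (24 + 23) / 2
midsegment = 47 / 2
midsegment = 47/2

47/2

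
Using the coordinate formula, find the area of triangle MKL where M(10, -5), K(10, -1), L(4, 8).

Shoelace: Area = (1/2)|10(-1-8) + 10(8--5) + 4(-5--1)| = (1/2)(24) = 12

12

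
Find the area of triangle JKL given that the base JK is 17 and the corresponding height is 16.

Area = (1/2)(17)(16) = 136

136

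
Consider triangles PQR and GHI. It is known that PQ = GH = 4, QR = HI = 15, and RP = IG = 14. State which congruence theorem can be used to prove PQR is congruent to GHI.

Consider the given information: PQ = GH = 4, QR = HI = 15, and RP = IG = 14
This is not ASA or HL: ASA requires two angles and the side between them. HL only applies to right triangles with matching hypotenuse and leg.
The correct criterion is SSS. All three pairs of corresponding sides are equal (Side-Side-Side).

SSS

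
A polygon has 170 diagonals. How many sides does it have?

Using d = n(n - 3)/2, we solve 170 = n(n - 3)/2.
So n(n - 3) = 340.
Testing n = 20: 20 * 17 = 340 = 340. Correct.
The polygon has 20 sides.

20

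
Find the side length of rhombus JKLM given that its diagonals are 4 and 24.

In a rhombus, the diagonals bisect each other perpendicularly, creating four congruent right triangles.
Each triangle has legs 2 (half of 4) and 12 (half of 24).
The hypotenuse of each right triangle is a side of the rhombus:
side = sqrt(2^2 + 12^2) = sqrt(148) = 2*sqrt(37)

2*sqrt(37)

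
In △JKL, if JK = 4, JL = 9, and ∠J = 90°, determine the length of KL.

The included angle is 90°, so the triangle is right-angled at J. The opposite side KL is the hypotenuse.
By the Pythagorean theorem: KL = sqrt(4^2 + 9^2) = sqrt(97) = sqrt(97).

sqrt(97)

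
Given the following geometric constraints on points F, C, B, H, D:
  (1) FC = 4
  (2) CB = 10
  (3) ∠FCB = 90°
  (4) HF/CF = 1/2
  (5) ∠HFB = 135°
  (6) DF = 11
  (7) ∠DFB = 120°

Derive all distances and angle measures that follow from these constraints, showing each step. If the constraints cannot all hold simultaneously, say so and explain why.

The constraints are consistent.

From the given relations:
  HF = 1/2·CF = 1/2·4 = 2

Step 1: From FC = 4, CB = 10, and ∠FCB = 90°, by the law of cosines:
  FB² = FC² + CB² - 2·FC·CB·cos(90°) = 16 + 100 - 0 = 116
  FB = 2·√29

Step 2: From BF = 2·√29, FH = 2, and ∠BFH = 135°, by the law of cosines:
  BH² = BF² + FH² - 2·BF·FH·cos(135°) = 116 + 4 + 30.46 = 150.5
  BH ≈ 12.27

Step 3: From BF = 2·√29, FD = 11, and ∠BFD = 120°, by the law of cosines:
  BD² = BF² + FD² - 2·BF·FD·cos(120°) = 116 + 121 + 118.5 = 355.5
  BD ≈ 18.85

Step 4: From FB = 2·√29, FC = 4, BC = 10, by the inverse law of cosines:
  cos(∠BFC) = (FB² + FC² - BC²) / (2·FB·FC)
  ∠BFC = 68.2°

Step 5: From BC = 10, BF = 2·√29, CF = 4, by the inverse law of cosines:
  cos(∠CBF) = (BC² + BF² - CF²) / (2·BC·BF)
  ∠CBF = 21.8°

Step 6: From BD = 18.85, BF = 2·√29, DF = 11, by the inverse law of cosines:
  cos(∠DBF) = (BD² + BF² - DF²) / (2·BD·BF)
  ∠DBF = 30.35°

Step 7: From BF = 2·√29, BH = 12.27, FH = 2, by the inverse law of cosines:
  cos(∠FBH) = (BF² + BH² - FH²) / (2·BF·BH)
  ∠FBH = 6.62°

Step 8: From HB = 12.27, HF = 2, BF = 2·√29, by the inverse law of cosines:
  cos(∠BHF) = (HB² + HF² - BF²) / (2·HB·HF)
  ∠BHF = 38.38°

Step 9: From DB = 18.85, DF = 11, BF = 2·√29, by the inverse law of cosines:
  cos(∠BDF) = (DB² + DF² - BF²) / (2·DB·DF)
  ∠BDF = 29.65°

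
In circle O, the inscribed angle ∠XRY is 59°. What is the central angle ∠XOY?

Central angle = 2 × 59° = 118° (inscribed angle theorem).

118°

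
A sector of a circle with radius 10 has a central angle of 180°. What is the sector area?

The full circle has area πr² = π(10)² = 100*pi.
The sector covers 180° out of 360°, a fraction of 1/2.
Sector area = 100*pi × 1/2 = 50*pi.

50*pi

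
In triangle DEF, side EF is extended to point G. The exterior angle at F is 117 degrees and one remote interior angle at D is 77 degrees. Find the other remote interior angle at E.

By the exterior angle theorem: exterior angle = sum of remote interior angles.
117 = 77 + angle E
angle E = 117 - 77 = 40 degrees

40 degrees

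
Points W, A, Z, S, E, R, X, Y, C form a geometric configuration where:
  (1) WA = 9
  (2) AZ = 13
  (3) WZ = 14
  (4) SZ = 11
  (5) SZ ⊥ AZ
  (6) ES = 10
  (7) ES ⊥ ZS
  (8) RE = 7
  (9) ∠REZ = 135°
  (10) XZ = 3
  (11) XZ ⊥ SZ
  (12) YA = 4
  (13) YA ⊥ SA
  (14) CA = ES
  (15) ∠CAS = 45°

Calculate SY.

Step 1: By the law of cosines on triangle SZA: SA² = 11² + 13² − 2·11·13·cos(90°) = 290, so SA ≈ 17.03.
Step 2: By the law of cosines on triangle SAY: SY² = 17.03² + 4² − 2·17.03·4·cos(90°) = 306, so SY = 3·√34.

Therefore, the length of SY = 3·√34.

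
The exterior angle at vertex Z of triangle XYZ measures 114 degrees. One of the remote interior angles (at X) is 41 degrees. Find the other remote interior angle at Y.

angle Y = 114 - 41 = 73 degrees (exterior angle theorem).

73 degrees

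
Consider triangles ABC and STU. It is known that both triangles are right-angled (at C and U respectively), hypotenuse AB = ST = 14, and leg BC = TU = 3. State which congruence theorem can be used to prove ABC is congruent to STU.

The given information provides:
both triangles are right-angled (at C and U respectively), hypotenuse AB = ST = 14, and leg BC = TU = 3
This matches the HL congruence theorem.
The hypotenuse and one leg of two right triangles are equal (Hypotenuse-Leg).

HL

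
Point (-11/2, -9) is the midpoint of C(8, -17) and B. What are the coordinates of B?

Using the midpoint formula: M = ((x1 + x2)/2, (y1 + y2)/2)
We know M = (-11/2, -9) and C = (8, -17)
For x: -11/2 = (8 + x2)/2, so x2 = 2*-11/2 - 8 = -19
For y: -9 = (-17 + y2)/2, so y2 = 2*-9 - -17 = -1
B = (-19, -1)

(-19, -1)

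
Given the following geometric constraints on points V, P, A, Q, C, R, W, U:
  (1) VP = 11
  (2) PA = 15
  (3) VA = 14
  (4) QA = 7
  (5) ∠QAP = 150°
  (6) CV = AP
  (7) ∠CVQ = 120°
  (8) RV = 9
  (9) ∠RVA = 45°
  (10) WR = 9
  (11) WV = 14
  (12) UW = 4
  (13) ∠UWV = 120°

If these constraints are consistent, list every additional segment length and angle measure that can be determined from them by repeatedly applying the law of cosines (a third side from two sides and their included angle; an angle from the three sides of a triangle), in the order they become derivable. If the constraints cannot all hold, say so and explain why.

The constraints are consistent. Derivable facts, in order:
After 1 step:
- AR ≈ 9.94
- PQ ≈ 21.35
- VU = 2·√67
- ∠APV = 62.96°
- ∠AVP = 72.62°
- ∠PAV = 44.42°
- ∠RVW = 38.94°
- ∠RWV = 38.94°
- ∠VRW = 102.12°
After 2 steps:
- ∠APQ = 9.43°
- ∠AQP = 20.57°
- ∠ARV = 95.19°
- ∠RAV = 39.81°
- ∠UVW = 12.22°
- ∠VUW = 47.78°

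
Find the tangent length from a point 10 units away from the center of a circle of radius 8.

The tangent, radius, and line from the external point to the center form a right triangle.
The right angle is where the tangent meets the radius.
By the Pythagorean theorem: tangent² + 8² = 10²
tangent² = 100 - 64 = 36
tangent = 6

6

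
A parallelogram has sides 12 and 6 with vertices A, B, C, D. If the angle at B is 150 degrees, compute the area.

The area of a parallelogram equals the product of two adjacent sides times the sine of the included angle.
This is because the height equals 6 * sin(150°) = 3.
Area = 12 * 3 = 36

36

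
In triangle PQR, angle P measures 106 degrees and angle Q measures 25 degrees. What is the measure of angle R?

Let angle R = x. Then 106 + 25 + x = 180.
x = 180 - 131 = 49 degrees.

49 degrees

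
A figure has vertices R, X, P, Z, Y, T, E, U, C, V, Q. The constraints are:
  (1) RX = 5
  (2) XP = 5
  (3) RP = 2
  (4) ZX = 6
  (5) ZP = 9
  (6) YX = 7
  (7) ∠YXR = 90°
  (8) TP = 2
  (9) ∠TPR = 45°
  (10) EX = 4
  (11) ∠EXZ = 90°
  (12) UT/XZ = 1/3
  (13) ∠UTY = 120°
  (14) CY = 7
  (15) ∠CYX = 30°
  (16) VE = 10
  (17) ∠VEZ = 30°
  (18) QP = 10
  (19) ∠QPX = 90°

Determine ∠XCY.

Step 1: By the law of cosines on triangle CYX: CX² = 7² + 7² − 2·7·7·cos(30°) = 13.13, so CX ≈ 3.62.
Step 2: By the inverse law of cosines on triangle XCY: cos(∠XCY) = (3.62² + 7² − 7²) / (2·3.62·7) = 13.13/50.73 = 0.2588, so ∠XCY = 75°.

Therefore, the measure of angle ∠XCY = 75°.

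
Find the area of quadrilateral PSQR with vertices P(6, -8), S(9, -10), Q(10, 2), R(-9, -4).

The Shoelace formula works by pairing each vertex with the next (cycling back to the first).
For each pair, compute x_i*y_(i+1) - x_(i+1)*y_i:
  (6*-10 - 9*-8) = 12
  (9*2 - 10*-10) = 118
  (10*-4 - -9*2) = -22
  (-9*-8 - 6*-4) = 96
Taking half the absolute value of the total: Area = (1/2)(204) = 102.

102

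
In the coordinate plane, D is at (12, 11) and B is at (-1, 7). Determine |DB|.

The horizontal distance is |-1 - 12| = 13 and the vertical distance is |7 - 11| = 4.
By the Pythagorean theorem, d = sqrt(13^2 + 4^2) = sqrt(185).

sqrt(185)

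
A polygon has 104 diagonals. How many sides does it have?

Using d = n(n - 3)/2, we solve 104 = n(n - 3)/2.
So n(n - 3) = 208.
Testing n = 16: 16 * 13 = 208 = 208. Correct.
The polygon has 16 sides.

16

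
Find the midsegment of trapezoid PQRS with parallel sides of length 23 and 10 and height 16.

The midsegment of a trapezoid = (base1 + base2) / 2
midsegment = (23 + 10) / 2
midsegment = 33 / 2
midsegment = 33/2

33/2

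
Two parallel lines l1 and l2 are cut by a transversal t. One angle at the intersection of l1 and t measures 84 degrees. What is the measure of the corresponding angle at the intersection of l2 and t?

Corresponding angles are equal: 84 degrees.

84 degrees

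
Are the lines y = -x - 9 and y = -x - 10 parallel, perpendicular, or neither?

Slope of line 1: m1 = -1
Slope of line 2: m2 = -1
Two lines are parallel if and only if they have equal slopes (or both are vertical).
Here m1 = m2 = -1, confirming the lines are parallel.

Parallel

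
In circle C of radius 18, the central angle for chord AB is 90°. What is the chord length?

Chord = 2(18) sin(45°) = 18*sqrt(2)

18*sqrt(2)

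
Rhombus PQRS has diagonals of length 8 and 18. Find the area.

Area = (8 * 18) / 2 = 144 / 2 = 72

72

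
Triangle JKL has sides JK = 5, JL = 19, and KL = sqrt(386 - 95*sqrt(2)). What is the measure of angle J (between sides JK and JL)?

When all three sides of a triangle are known, the law of cosines can be rearranged to find any angle.
cos(C) = (a² + b² - c²) / (2ab) gives cos(J) = sqrt(2)/2.
Taking the inverse cosine: J = 45°.

45°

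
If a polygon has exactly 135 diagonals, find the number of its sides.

Using d = n(n - 3)/2, we solve 135 = n(n - 3)/2.
So n(n - 3) = 270.
Testing n = 18: 18 * 15 = 270 = 270. Correct.
The polygon has 18 sides.

18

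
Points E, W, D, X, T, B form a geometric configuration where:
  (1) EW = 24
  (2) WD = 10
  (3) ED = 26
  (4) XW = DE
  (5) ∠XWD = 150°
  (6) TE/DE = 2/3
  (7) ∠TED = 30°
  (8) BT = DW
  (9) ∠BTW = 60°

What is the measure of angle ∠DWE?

Step 1: By the inverse law of cosines on triangle DWE: cos(∠DWE) = (10² + 24² − 26²) / (2·10·24) = 0/480 = 0, so ∠DWE = 90°.

Therefore, the measure of angle ∠DWE = 90°.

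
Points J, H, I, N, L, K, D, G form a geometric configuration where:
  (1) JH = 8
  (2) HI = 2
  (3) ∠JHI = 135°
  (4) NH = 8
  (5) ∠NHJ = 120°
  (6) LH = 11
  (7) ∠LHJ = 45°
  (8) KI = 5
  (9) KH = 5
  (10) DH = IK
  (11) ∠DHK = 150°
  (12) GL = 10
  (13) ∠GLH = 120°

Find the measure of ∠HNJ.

Step 1: By the law of cosines on triangle NHJ: NJ² = 8² + 8² − 2·8·8·cos(120°) = 192, so NJ = 8·√3.
Step 2: By the inverse law of cosines on triangle HNJ: cos(∠HNJ) = (8² + (8·√3)² − 8²) / (2·8·8·√3) = 192/221.7 = 0.866, so ∠HNJ = 30°.

Therefore, the measure of angle ∠HNJ = 30°.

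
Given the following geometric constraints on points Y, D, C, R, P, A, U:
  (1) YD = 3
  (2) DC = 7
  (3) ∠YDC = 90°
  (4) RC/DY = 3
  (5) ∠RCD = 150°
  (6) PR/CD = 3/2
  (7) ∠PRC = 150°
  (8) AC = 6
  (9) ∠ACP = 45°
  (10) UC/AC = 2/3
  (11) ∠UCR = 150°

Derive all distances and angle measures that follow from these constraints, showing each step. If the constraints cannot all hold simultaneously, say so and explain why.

The constraints are consistent.

From the given relations:
  RC = 3·DY = 3·3 = 9
  PR = 3/2·CD = 3/2·7 ≈ 10.5
  UC = 2/3·AC = 2/3·6 = 4

Step 1: From YD = 3, DC = 7, and ∠YDC = 90°, by the law of cosines:
  YC² = YD² + DC² - 2·YD·DC·cos(90°) = 9 + 49 - 0 = 58
  YC = √58

Step 2: From DC = 7, CR = 9, and ∠DCR = 150°, by the law of cosines:
  DR² = DC² + CR² - 2·DC·CR·cos(150°) = 49 + 81 + 109.1 = 239.1
  DR ≈ 15.46

Step 3: From CR = 9, RP = 10.5, and ∠CRP = 150°, by the law of cosines:
  CP² = CR² + RP² - 2·CR·RP·cos(150°) = 81 + 110.2 + 163.7 = 354.9
  CP ≈ 18.84

Step 4: From RC = 9, CU = 4, and ∠RCU = 150°, by the law of cosines:
  RU² = RC² + CU² - 2·RC·CU·cos(150°) = 81 + 16 + 62.35 = 159.4
  RU ≈ 12.62

Step 5: From PC = 18.84, CA = 6, and ∠PCA = 45°, by the law of cosines:
  PA² = PC² + CA² - 2·PC·CA·cos(45°) = 354.9 + 36 - 159.9 = 231.1
  PA ≈ 15.2

Step 6: From YC = √58, YD = 3, CD = 7, by the inverse law of cosines:
  cos(∠CYD) = (YC² + YD² - CD²) / (2·YC·YD)
  ∠CYD = 66.8°

Step 7: From DC = 7, DR = 15.46, CR = 9, by the inverse law of cosines:
  cos(∠CDR) = (DC² + DR² - CR²) / (2·DC·DR)
  ∠CDR = 16.92°

Step 8: From CD = 7, CY = √58, DY = 3, by the inverse law of cosines:
  cos(∠DCY) = (CD² + CY² - DY²) / (2·CD·CY)
  ∠DCY = 23.2°

Step 9: From CP = 18.84, CR = 9, PR = 10.5, by the inverse law of cosines:
  cos(∠PCR) = (CP² + CR² - PR²) / (2·CP·CR)
  ∠PCR = 16.18°

Step 10: From RC = 9, RD = 15.46, CD = 7, by the inverse law of cosines:
  cos(∠CRD) = (RC² + RD² - CD²) / (2·RC·RD)
  ∠CRD = 13.08°

Step 11: From RC = 9, RU = 12.62, CU = 4, by the inverse law of cosines:
  cos(∠CRU) = (RC² + RU² - CU²) / (2·RC·RU)
  ∠CRU = 9.12°

Step 12: From PC = 18.84, PR = 10.5, CR = 9, by the inverse law of cosines:
  cos(∠CPR) = (PC² + PR² - CR²) / (2·PC·PR)
  ∠CPR = 13.82°

Step 13: From UC = 4, UR = 12.62, CR = 9, by the inverse law of cosines:
  cos(∠CUR) = (UC² + UR² - CR²) / (2·UC·UR)
  ∠CUR = 20.88°

Step 14: From PA = 15.2, PC = 18.84, AC = 6, by the inverse law of cosines:
  cos(∠APC) = (PA² + PC² - AC²) / (2·PA·PC)
  ∠APC = 16.21°

Step 15: From AC = 6, AP = 15.2, CP = 18.84, by the inverse law of cosines:
  cos(∠CAP) = (AC² + AP² - CP²) / (2·AC·AP)
  ∠CAP = 118.79°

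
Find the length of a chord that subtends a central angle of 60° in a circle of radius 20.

Drop a perpendicular from the center to the chord, bisecting both the chord and the central angle.
Each half-chord = r sin(θ/2) = 20 sin(30°).
The full chord = 2 × 20 × sin(30°) = 20.

20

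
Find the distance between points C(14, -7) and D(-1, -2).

d = sqrt((-1 - 14)^2 + (-2 - -7)^2)
d = sqrt(-15^2 + 5^2)
d = sqrt(225 + 25)
d = sqrt(250) = 5*sqrt(10)

5*sqrt(10)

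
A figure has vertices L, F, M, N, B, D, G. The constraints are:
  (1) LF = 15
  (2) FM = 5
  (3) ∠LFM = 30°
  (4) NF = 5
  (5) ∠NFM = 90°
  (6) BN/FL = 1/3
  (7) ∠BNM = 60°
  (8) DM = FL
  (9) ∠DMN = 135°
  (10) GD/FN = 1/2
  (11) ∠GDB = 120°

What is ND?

From the given relations: DM = FL = 15.
Step 1: By the law of cosines on triangle NFM: NM² = 5² + 5² − 2·5·5·cos(90°) = 50, so NM = 5·√2.
Step 2: By the law of cosines on triangle NMD: ND² = (5·√2)² + 15² − 2·5·√2·15·cos(135°) = 425, so ND = 5·√17.

Therefore, the length of ND = 5·√17.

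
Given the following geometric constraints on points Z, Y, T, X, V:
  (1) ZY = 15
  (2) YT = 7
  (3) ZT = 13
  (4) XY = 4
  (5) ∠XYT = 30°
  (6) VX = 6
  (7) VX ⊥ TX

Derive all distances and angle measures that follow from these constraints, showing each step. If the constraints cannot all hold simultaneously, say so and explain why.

The constraints are consistent.

Step 1: From TY = 7, YX = 4, and ∠TYX = 30°, by the law of cosines:
  TX² = TY² + YX² - 2·TY·YX·cos(30°) = 49 + 16 - 48.5 = 16.5
  TX ≈ 4.06

Step 2: From ZT = 13, ZY = 15, TY = 7, by the inverse law of cosines:
  cos(∠TZY) = (ZT² + ZY² - TY²) / (2·ZT·ZY)
  ∠TZY = 27.8°

Step 3: From YT = 7, YZ = 15, TZ = 13, by the inverse law of cosines:
  cos(∠TYZ) = (YT² + YZ² - TZ²) / (2·YT·YZ)
  ∠TYZ = 60°

Step 4: From TY = 7, TZ = 13, YZ = 15, by the inverse law of cosines:
  cos(∠YTZ) = (TY² + TZ² - YZ²) / (2·TY·TZ)
  ∠YTZ = 92.2°

Step 5: From TX = 4.06, XV = 6, and ∠TXV = 90°, by the law of cosines:
  TV² = TX² + XV² - 2·TX·XV·cos(90°) = 16.5 + 36 - 0 = 52.5
  TV ≈ 7.25

Step 6: From TX = 4.06, TY = 7, XY = 4, by the inverse law of cosines:
  cos(∠XTY) = (TX² + TY² - XY²) / (2·TX·TY)
  ∠XTY = 29.49°

Step 7: From XT = 4.06, XY = 4, TY = 7, by the inverse law of cosines:
  cos(∠TXY) = (XT² + XY² - TY²) / (2·XT·XY)
  ∠TXY = 120.51°

Step 8: From TV = 7.25, TX = 4.06, VX = 6, by the inverse law of cosines:
  cos(∠VTX) = (TV² + TX² - VX²) / (2·TV·TX)
  ∠VTX = 55.9°

Step 9: From VT = 7.25, VX = 6, TX = 4.06, by the inverse law of cosines:
  cos(∠TVX) = (VT² + VX² - TX²) / (2·VT·VX)
  ∠TVX = 34.1°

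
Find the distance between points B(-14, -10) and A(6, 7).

d = sqrt((6 - -14)^2 + (7 - -10)^2)
d = sqrt(20^2 + 17^2)
d = sqrt(400 + 289)
d = sqrt(689)

sqrt(689)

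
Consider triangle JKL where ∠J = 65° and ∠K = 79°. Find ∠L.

angle L = 180 - 65 - 79 = 36 degrees.

36 degrees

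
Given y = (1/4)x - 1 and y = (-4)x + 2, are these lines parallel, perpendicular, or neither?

Slope of line 1: m1 = 1/4
Slope of line 2: m2 = -4
Two lines are perpendicular when the product of their slopes is -1 (negative reciprocals).
m1 * m2 = (1/4) * (-4) = -1, confirming perpendicularity.

Perpendicular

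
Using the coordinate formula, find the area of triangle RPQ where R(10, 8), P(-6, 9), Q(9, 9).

Using the Shoelace formula for a triangle:
Area = (1/2)|x0(y1 - y2) + x1(y2 - y0) + x2(y0 - y1)|
Area = (1/2)|10(9 - 9) + -6(9 - 8) + 9(8 - 9)|
Area = (1/2)|0 + -6 + -9|
Area = (1/2)|-15|
Area = (1/2)(15)
Area = 15/2

15/2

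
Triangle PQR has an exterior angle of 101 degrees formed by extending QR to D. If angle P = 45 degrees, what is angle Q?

By the exterior angle theorem: exterior angle = sum of remote interior angles.
101 = 45 + angle Q
angle Q = 101 - 45 = 56 degrees

56 degrees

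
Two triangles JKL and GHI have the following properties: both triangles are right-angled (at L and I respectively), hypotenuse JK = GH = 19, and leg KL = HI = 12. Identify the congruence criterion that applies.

Consider the given information: both triangles are right-angled (at L and I respectively), hypotenuse JK = GH = 19, and leg KL = HI = 12
This is not ASA or AAS: ASA requires two angles and the side between them. AAS requires two angles and a non-included side.
The correct criterion is HL. The hypotenuse and one leg of two right triangles are equal (Hypotenuse-Leg).

HL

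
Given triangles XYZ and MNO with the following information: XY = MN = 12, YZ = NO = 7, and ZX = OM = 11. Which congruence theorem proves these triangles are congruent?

Consider the given information: XY = MN = 12, YZ = NO = 7, and ZX = OM = 11
This is not AAS or HL: AAS requires two angles and a non-included side. HL only applies to right triangles with matching hypotenuse and leg.
The correct criterion is SSS. All three pairs of corresponding sides are equal (Side-Side-Side).

SSS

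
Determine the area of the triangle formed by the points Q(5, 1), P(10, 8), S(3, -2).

The Shoelace formula computes the area from vertex coordinates by summing cross products.
For vertices (5,1), (10,8), (3,-2):
Signed sum = 5*8 - 10*1 + 10*-2 - 3*8 + 3*1 - 5*-2
= 30 + -44 + 13 = -1
Area = (1/2)|-1| = 1/2.

1/2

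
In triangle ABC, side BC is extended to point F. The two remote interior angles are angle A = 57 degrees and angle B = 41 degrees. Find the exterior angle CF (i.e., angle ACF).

The interior angle at C is 180 - 57 - 41 = 82 degrees.
The exterior angle and interior angle at C are supplementary:
Exterior angle = 180 - 82 = 98 degrees.

98 degrees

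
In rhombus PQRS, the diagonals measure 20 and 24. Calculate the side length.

The diagonals of a rhombus bisect each other at right angles.
Half-diagonals: 20/2 = 10 and 24/2 = 12
side = sqrt(10^2 + 12^2)
side = sqrt(100 + 144)
side = sqrt(244) = 2*sqrt(61)

2*sqrt(61)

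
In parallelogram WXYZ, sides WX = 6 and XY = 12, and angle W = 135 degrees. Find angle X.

In a parallelogram, consecutive angles are supplementary (sum to 180°).
angle X = 180 - angle W
angle X = 180 - 135
angle X = 45 degrees

45 degrees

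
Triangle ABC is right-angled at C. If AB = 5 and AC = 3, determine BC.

Rearranging the Pythagorean theorem to solve for the unknown leg:
leg^2 = hypotenuse^2 - known_leg^2 = 25 - 9 = 16
leg = sqrt(16) = 4.

4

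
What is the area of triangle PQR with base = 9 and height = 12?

Area = (1/2)(9)(12) = 54

54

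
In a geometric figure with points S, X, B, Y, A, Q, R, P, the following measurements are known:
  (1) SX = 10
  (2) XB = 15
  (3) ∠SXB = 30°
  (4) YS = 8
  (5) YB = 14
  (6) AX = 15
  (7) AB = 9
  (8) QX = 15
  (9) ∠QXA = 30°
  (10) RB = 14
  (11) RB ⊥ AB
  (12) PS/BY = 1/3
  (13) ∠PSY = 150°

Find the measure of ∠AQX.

Step 1: By the law of cosines on triangle QXA: QA² = 15² + 15² − 2·15·15·cos(30°) = 60.29, so QA ≈ 7.76.
Step 2: By the inverse law of cosines on triangle AQX: cos(∠AQX) = (7.76² + 15² − 15²) / (2·7.76·15) = 60.29/232.94 = 0.2588, so ∠AQX = 75°.

Therefore, the measure of angle ∠AQX = 75°.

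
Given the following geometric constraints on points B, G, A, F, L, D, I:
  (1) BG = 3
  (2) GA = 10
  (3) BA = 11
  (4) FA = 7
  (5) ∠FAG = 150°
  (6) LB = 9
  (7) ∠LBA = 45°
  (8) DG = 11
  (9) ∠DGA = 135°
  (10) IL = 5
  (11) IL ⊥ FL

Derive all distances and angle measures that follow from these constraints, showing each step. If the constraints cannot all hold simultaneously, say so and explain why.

The constraints are consistent.

Step 1: From GA = 10, AF = 7, and ∠GAF = 150°, by the law of cosines:
  GF² = GA² + AF² - 2·GA·AF·cos(150°) = 100 + 49 + 121.2 = 270.2
  GF ≈ 16.44

Step 2: From AB = 11, BL = 9, and ∠ABL = 45°, by the law of cosines:
  AL² = AB² + BL² - 2·AB·BL·cos(45°) = 121 + 81 - 140 = 61.99
  AL ≈ 7.87

Step 3: From AG = 10, GD = 11, and ∠AGD = 135°, by the law of cosines:
  AD² = AG² + GD² - 2·AG·GD·cos(135°) = 100 + 121 + 155.6 = 376.6
  AD ≈ 19.41

Step 4: From BA = 11, BG = 3, AG = 10, by the inverse law of cosines:
  cos(∠ABG) = (BA² + BG² - AG²) / (2·BA·BG)
  ∠ABG = 62.96°

Step 5: From GA = 10, GB = 3, AB = 11, by the inverse law of cosines:
  cos(∠AGB) = (GA² + GB² - AB²) / (2·GA·GB)
  ∠AGB = 101.54°

Step 6: From AB = 11, AG = 10, BG = 3, by the inverse law of cosines:
  cos(∠BAG) = (AB² + AG² - BG²) / (2·AB·AG)
  ∠BAG = 15.5°

Step 7: From GA = 10, GF = 16.44, AF = 7, by the inverse law of cosines:
  cos(∠AGF) = (GA² + GF² - AF²) / (2·GA·GF)
  ∠AGF = 12.29°

Step 8: From AB = 11, AL = 7.87, BL = 9, by the inverse law of cosines:
  cos(∠BAL) = (AB² + AL² - BL²) / (2·AB·AL)
  ∠BAL = 53.93°

Step 9: From AD = 19.41, AG = 10, DG = 11, by the inverse law of cosines:
  cos(∠DAG) = (AD² + AG² - DG²) / (2·AD·AG)
  ∠DAG = 23.63°

Step 10: From FA = 7, FG = 16.44, AG = 10, by the inverse law of cosines:
  cos(∠AFG) = (FA² + FG² - AG²) / (2·FA·FG)
  ∠AFG = 17.71°

Step 11: From LA = 7.87, LB = 9, AB = 11, by the inverse law of cosines:
  cos(∠ALB) = (LA² + LB² - AB²) / (2·LA·LB)
  ∠ALB = 81.07°

Step 12: From DA = 19.41, DG = 11, AG = 10, by the inverse law of cosines:
  cos(∠ADG) = (DA² + DG² - AG²) / (2·DA·DG)
  ∠ADG = 21.37°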